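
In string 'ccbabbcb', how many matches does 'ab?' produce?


Pattern 'ab?' matches 'a' optionally followed by 'b'.
String: 'ccbabbcb'
Scanning left to right for 'a' then checking next char:
  Match 1: 'ab' (a followed by b)
Total matches: 1

1


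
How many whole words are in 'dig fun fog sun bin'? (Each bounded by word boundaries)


Word boundaries (\b) mark the start/end of each word.
Text: 'dig fun fog sun bin'
Splitting by whitespace:
  Word 1: 'dig'
  Word 2: 'fun'
  Word 3: 'fog'
  Word 4: 'sun'
  Word 5: 'bin'
Total whole words: 5

5


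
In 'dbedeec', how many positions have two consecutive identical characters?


Looking for consecutive identical characters in 'dbedeec':
  pos 0-1: 'd' vs 'b' -> different
  pos 1-2: 'b' vs 'e' -> different
  pos 2-3: 'e' vs 'd' -> different
  pos 3-4: 'd' vs 'e' -> different
  pos 4-5: 'e' vs 'e' -> MATCH ('ee')
  pos 5-6: 'e' vs 'c' -> different
Consecutive identical pairs: ['ee']
Count: 1

1


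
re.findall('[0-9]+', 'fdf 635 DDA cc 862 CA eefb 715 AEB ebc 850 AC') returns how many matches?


Pattern '[0-9]+' finds one or more digits.
Text: 'fdf 635 DDA cc 862 CA eefb 715 AEB ebc 850 AC'
Scanning for matches:
  Match 1: '635'
  Match 2: '862'
  Match 3: '715'
  Match 4: '850'
Total matches: 4

4


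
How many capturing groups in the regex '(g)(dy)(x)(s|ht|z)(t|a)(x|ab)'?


To count capturing groups, count each '(' that starts a group.
Pattern: '(g)(dy)(x)(s|ht|z)(t|a)(x|ab)'
Walking through the pattern:
  Position 0: '(' -> group #1
  Position 3: '(' -> group #2
  Position 7: '(' -> group #3
  Position 10: '(' -> group #4
  Position 18: '(' -> group #5
  Position 23: '(' -> group #6
Total capturing groups: 6

6


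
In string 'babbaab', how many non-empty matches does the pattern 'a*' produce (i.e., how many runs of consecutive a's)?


Pattern 'a*' matches zero or more a's. We want non-empty runs of consecutive a's.
String: 'babbaab'
Walking through the string to find runs of a's:
  Run 1: positions 1-1 -> 'a'
  Run 2: positions 4-5 -> 'aa'
Non-empty runs found: ['a', 'aa']
Count: 2

2


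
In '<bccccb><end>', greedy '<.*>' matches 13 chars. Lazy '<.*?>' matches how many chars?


Greedy '<.*>' tries to match as MUCH as possible.
Lazy '<.*?>' tries to match as LITTLE as possible.

String: '<bccccb><end>'
Greedy '<.*>' starts at first '<' and extends to the LAST '>': '<bccccb><end>' (13 chars)
Lazy '<.*?>' starts at first '<' and stops at the FIRST '>': '<bccccb>' (8 chars)

8


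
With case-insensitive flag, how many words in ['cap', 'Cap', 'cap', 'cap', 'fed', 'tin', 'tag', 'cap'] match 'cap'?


Case-insensitive matching: compare each word's lowercase form to 'cap'.
  'cap' -> lower='cap' -> MATCH
  'Cap' -> lower='cap' -> MATCH
  'cap' -> lower='cap' -> MATCH
  'cap' -> lower='cap' -> MATCH
  'fed' -> lower='fed' -> no
  'tin' -> lower='tin' -> no
  'tag' -> lower='tag' -> no
  'cap' -> lower='cap' -> MATCH
Matches: ['cap', 'Cap', 'cap', 'cap', 'cap']
Count: 5

5


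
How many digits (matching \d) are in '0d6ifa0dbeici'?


\d matches any digit 0-9.
Scanning '0d6ifa0dbeici':
  pos 0: '0' -> DIGIT
  pos 2: '6' -> DIGIT
  pos 6: '0' -> DIGIT
Digits found: ['0', '6', '0']
Total: 3

3


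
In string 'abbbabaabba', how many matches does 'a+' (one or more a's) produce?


Pattern 'a+' matches one or more consecutive a's.
String: 'abbbabaabba'
Scanning for runs of a:
  Match 1: 'a' (length 1)
  Match 2: 'a' (length 1)
  Match 3: 'aa' (length 2)
  Match 4: 'a' (length 1)
Total matches: 4

4


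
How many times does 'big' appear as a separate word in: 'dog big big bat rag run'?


Scanning each word for exact match 'big':
  Word 1: 'dog' -> no
  Word 2: 'big' -> MATCH
  Word 3: 'big' -> MATCH
  Word 4: 'bat' -> no
  Word 5: 'rag' -> no
  Word 6: 'run' -> no
Total matches: 2

2


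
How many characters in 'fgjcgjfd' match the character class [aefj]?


Character class [aefj] matches any of: {a, e, f, j}
Scanning string 'fgjcgjfd' character by character:
  pos 0: 'f' -> MATCH
  pos 1: 'g' -> no
  pos 2: 'j' -> MATCH
  pos 3: 'c' -> no
  pos 4: 'g' -> no
  pos 5: 'j' -> MATCH
  pos 6: 'f' -> MATCH
  pos 7: 'd' -> no
Total matches: 4

4


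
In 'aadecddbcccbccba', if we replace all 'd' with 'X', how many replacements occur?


re.sub('d', 'X', text) replaces every occurrence of 'd' with 'X'.
Text: 'aadecddbcccbccba'
Scanning for 'd':
  pos 2: 'd' -> replacement #1
  pos 5: 'd' -> replacement #2
  pos 6: 'd' -> replacement #3
Total replacements: 3

3


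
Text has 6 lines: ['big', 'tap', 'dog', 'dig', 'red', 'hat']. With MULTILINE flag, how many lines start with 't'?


With MULTILINE flag, ^ matches the start of each line.
Lines: ['big', 'tap', 'dog', 'dig', 'red', 'hat']
Checking which lines start with 't':
  Line 1: 'big' -> no
  Line 2: 'tap' -> MATCH
  Line 3: 'dog' -> no
  Line 4: 'dig' -> no
  Line 5: 'red' -> no
  Line 6: 'hat' -> no
Matching lines: ['tap']
Count: 1

1


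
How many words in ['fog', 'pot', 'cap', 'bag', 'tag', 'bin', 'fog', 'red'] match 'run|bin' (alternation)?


Alternation 'run|bin' matches either 'run' or 'bin'.
Checking each word:
  'fog' -> no
  'pot' -> no
  'cap' -> no
  'bag' -> no
  'tag' -> no
  'bin' -> MATCH
  'fog' -> no
  'red' -> no
Matches: ['bin']
Count: 1

1


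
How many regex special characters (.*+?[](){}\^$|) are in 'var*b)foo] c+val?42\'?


Regex special characters are: . * + ? [ ] ( ) { } \ ^ $ |
Scanning 'var*b)foo] c+val?42\':
  pos 3: '*' -> SPECIAL
  pos 5: ')' -> SPECIAL
  pos 9: ']' -> SPECIAL
  pos 12: '+' -> SPECIAL
  pos 16: '?' -> SPECIAL
  pos 19: '\' -> SPECIAL
Special chars found: ['*', ')', ']', '+', '?', '\\']
Total: 6

6


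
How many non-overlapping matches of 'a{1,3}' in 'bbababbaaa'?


Pattern 'a{1,3}' matches between 1 and 3 consecutive a's (greedy).
String: 'bbababbaaa'
Finding runs of a's and applying greedy matching:
  Run at pos 2: 'a' (length 1)
  Run at pos 4: 'a' (length 1)
  Run at pos 7: 'aaa' (length 3)
Matches: ['a', 'a', 'aaa']
Count: 3

3


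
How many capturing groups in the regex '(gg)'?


To count capturing groups, count each '(' that starts a group.
Pattern: '(gg)'
Walking through the pattern:
  Position 0: '(' -> group #1
Total capturing groups: 1

1


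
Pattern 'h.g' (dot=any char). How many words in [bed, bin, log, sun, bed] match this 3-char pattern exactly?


Pattern 'h.g' means: starts with 'h', any single char, ends with 'g'.
Checking each word (must be exactly 3 chars):
  'bed' (len=3): no
  'bin' (len=3): no
  'log' (len=3): no
  'sun' (len=3): no
  'bed' (len=3): no
Matching words: []
Total: 0

0


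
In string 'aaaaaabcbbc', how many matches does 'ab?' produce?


Pattern 'ab?' matches 'a' optionally followed by 'b'.
String: 'aaaaaabcbbc'
Scanning left to right for 'a' then checking next char:
  Match 1: 'a' (a not followed by b)
  Match 2: 'a' (a not followed by b)
  Match 3: 'a' (a not followed by b)
  Match 4: 'a' (a not followed by b)
  Match 5: 'a' (a not followed by b)
  Match 6: 'ab' (a followed by b)
Total matches: 6

6


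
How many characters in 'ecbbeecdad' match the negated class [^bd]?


Negated class [^bd] matches any char NOT in {b, d}
Scanning 'ecbbeecdad':
  pos 0: 'e' -> MATCH
  pos 1: 'c' -> MATCH
  pos 2: 'b' -> no (excluded)
  pos 3: 'b' -> no (excluded)
  pos 4: 'e' -> MATCH
  pos 5: 'e' -> MATCH
  pos 6: 'c' -> MATCH
  pos 7: 'd' -> no (excluded)
  pos 8: 'a' -> MATCH
  pos 9: 'd' -> no (excluded)
Total matches: 6

6


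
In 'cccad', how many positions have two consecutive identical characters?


Looking for consecutive identical characters in 'cccad':
  pos 0-1: 'c' vs 'c' -> MATCH ('cc')
  pos 1-2: 'c' vs 'c' -> MATCH ('cc')
  pos 2-3: 'c' vs 'a' -> different
  pos 3-4: 'a' vs 'd' -> different
Consecutive identical pairs: ['cc', 'cc']
Count: 2

2


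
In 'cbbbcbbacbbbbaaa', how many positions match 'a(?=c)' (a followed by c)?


Lookahead 'a(?=c)' matches 'a' only when followed by 'c'.
String: 'cbbbcbbacbbbbaaa'
Checking each position where char is 'a':
  pos 7: 'a' -> MATCH (next='c')
  pos 13: 'a' -> no (next='a')
  pos 14: 'a' -> no (next='a')
Matching positions: [7]
Count: 1

1


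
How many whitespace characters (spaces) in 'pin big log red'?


\s matches whitespace characters (spaces, tabs, etc.).
Text: 'pin big log red'
This text has 4 words separated by spaces.
Number of spaces = number of words - 1 = 4 - 1 = 3

3


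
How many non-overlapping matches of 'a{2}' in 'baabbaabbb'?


Pattern 'a{2}' matches exactly 2 consecutive a's (greedy, non-overlapping).
String: 'baabbaabbb'
Scanning for runs of a's:
  Run at pos 1: 'aa' (length 2) -> 1 match(es)
  Run at pos 5: 'aa' (length 2) -> 1 match(es)
Matches found: ['aa', 'aa']
Total: 2

2


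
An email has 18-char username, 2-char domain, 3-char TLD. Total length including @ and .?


An email address has format: username@domain.tld
Username length: 18
'@' character: 1
Domain length: 2
'.' character: 1
TLD length: 3
Total = 18 + 1 + 2 + 1 + 3 = 25

25


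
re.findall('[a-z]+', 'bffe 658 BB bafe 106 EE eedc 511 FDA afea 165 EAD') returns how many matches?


Pattern '[a-z]+' finds one or more lowercase letters.
Text: 'bffe 658 BB bafe 106 EE eedc 511 FDA afea 165 EAD'
Scanning for matches:
  Match 1: 'bffe'
  Match 2: 'bafe'
  Match 3: 'eedc'
  Match 4: 'afea'
Total matches: 4

4


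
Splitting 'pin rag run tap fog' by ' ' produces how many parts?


Splitting by ' ' breaks the string at each occurrence of the separator.
Text: 'pin rag run tap fog'
Parts after split:
  Part 1: 'pin'
  Part 2: 'rag'
  Part 3: 'run'
  Part 4: 'tap'
  Part 5: 'fog'
Total parts: 5

5


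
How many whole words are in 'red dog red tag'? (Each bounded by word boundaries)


Word boundaries (\b) mark the start/end of each word.
Text: 'red dog red tag'
Splitting by whitespace:
  Word 1: 'red'
  Word 2: 'dog'
  Word 3: 'red'
  Word 4: 'tag'
Total whole words: 4

4


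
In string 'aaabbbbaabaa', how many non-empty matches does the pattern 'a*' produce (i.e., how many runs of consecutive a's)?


Pattern 'a*' matches zero or more a's. We want non-empty runs of consecutive a's.
String: 'aaabbbbaabaa'
Walking through the string to find runs of a's:
  Run 1: positions 0-2 -> 'aaa'
  Run 2: positions 7-8 -> 'aa'
  Run 3: positions 10-11 -> 'aa'
Non-empty runs found: ['aaa', 'aa', 'aa']
Count: 3

3


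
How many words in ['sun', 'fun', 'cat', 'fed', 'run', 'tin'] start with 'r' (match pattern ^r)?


Pattern ^r anchors to start of word. Check which words begin with 'r':
  'sun' -> no
  'fun' -> no
  'cat' -> no
  'fed' -> no
  'run' -> MATCH (starts with 'r')
  'tin' -> no
Matching words: ['run']
Count: 1

1


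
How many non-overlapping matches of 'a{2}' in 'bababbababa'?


Pattern 'a{2}' matches exactly 2 consecutive a's (greedy, non-overlapping).
String: 'bababbababa'
Scanning for runs of a's:
  Run at pos 1: 'a' (length 1) -> 0 match(es)
  Run at pos 3: 'a' (length 1) -> 0 match(es)
  Run at pos 6: 'a' (length 1) -> 0 match(es)
  Run at pos 8: 'a' (length 1) -> 0 match(es)
  Run at pos 10: 'a' (length 1) -> 0 match(es)
Matches found: []
Total: 0

0


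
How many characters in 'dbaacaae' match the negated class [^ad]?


Negated class [^ad] matches any char NOT in {a, d}
Scanning 'dbaacaae':
  pos 0: 'd' -> no (excluded)
  pos 1: 'b' -> MATCH
  pos 2: 'a' -> no (excluded)
  pos 3: 'a' -> no (excluded)
  pos 4: 'c' -> MATCH
  pos 5: 'a' -> no (excluded)
  pos 6: 'a' -> no (excluded)
  pos 7: 'e' -> MATCH
Total matches: 3

3


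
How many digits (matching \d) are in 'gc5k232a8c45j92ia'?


\d matches any digit 0-9.
Scanning 'gc5k232a8c45j92ia':
  pos 2: '5' -> DIGIT
  pos 4: '2' -> DIGIT
  pos 5: '3' -> DIGIT
  pos 6: '2' -> DIGIT
  pos 8: '8' -> DIGIT
  pos 10: '4' -> DIGIT
  pos 11: '5' -> DIGIT
  pos 13: '9' -> DIGIT
  pos 14: '2' -> DIGIT
Digits found: ['5', '2', '3', '2', '8', '4', '5', '9', '2']
Total: 9

9


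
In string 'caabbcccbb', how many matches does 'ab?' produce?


Pattern 'ab?' matches 'a' optionally followed by 'b'.
String: 'caabbcccbb'
Scanning left to right for 'a' then checking next char:
  Match 1: 'a' (a not followed by b)
  Match 2: 'ab' (a followed by b)
Total matches: 2

2


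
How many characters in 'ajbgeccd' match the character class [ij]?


Character class [ij] matches any of: {i, j}
Scanning string 'ajbgeccd' character by character:
  pos 0: 'a' -> no
  pos 1: 'j' -> MATCH
  pos 2: 'b' -> no
  pos 3: 'g' -> no
  pos 4: 'e' -> no
  pos 5: 'c' -> no
  pos 6: 'c' -> no
  pos 7: 'd' -> no
Total matches: 1

1


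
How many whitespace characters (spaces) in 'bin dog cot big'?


\s matches whitespace characters (spaces, tabs, etc.).
Text: 'bin dog cot big'
This text has 4 words separated by spaces.
Number of spaces = number of words - 1 = 4 - 1 = 3

3


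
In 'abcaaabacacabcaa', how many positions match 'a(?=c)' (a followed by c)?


Lookahead 'a(?=c)' matches 'a' only when followed by 'c'.
String: 'abcaaabacacabcaa'
Checking each position where char is 'a':
  pos 0: 'a' -> no (next='b')
  pos 3: 'a' -> no (next='a')
  pos 4: 'a' -> no (next='a')
  pos 5: 'a' -> no (next='b')
  pos 7: 'a' -> MATCH (next='c')
  pos 9: 'a' -> MATCH (next='c')
  pos 11: 'a' -> no (next='b')
  pos 14: 'a' -> no (next='a')
Matching positions: [7, 9]
Count: 2

2


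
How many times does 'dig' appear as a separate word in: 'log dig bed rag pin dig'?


Scanning each word for exact match 'dig':
  Word 1: 'log' -> no
  Word 2: 'dig' -> MATCH
  Word 3: 'bed' -> no
  Word 4: 'rag' -> no
  Word 5: 'pin' -> no
  Word 6: 'dig' -> MATCH
Total matches: 2

2


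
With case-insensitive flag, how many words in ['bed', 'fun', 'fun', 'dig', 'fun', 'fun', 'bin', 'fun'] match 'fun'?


Case-insensitive matching: compare each word's lowercase form to 'fun'.
  'bed' -> lower='bed' -> no
  'fun' -> lower='fun' -> MATCH
  'fun' -> lower='fun' -> MATCH
  'dig' -> lower='dig' -> no
  'fun' -> lower='fun' -> MATCH
  'fun' -> lower='fun' -> MATCH
  'bin' -> lower='bin' -> no
  'fun' -> lower='fun' -> MATCH
Matches: ['fun', 'fun', 'fun', 'fun', 'fun']
Count: 5

5


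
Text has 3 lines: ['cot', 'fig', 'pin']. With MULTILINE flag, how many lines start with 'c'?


With MULTILINE flag, ^ matches the start of each line.
Lines: ['cot', 'fig', 'pin']
Checking which lines start with 'c':
  Line 1: 'cot' -> MATCH
  Line 2: 'fig' -> no
  Line 3: 'pin' -> no
Matching lines: ['cot']
Count: 1

1


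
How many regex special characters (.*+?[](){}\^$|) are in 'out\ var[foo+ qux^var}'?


Regex special characters are: . * + ? [ ] ( ) { } \ ^ $ |
Scanning 'out\ var[foo+ qux^var}':
  pos 3: '\' -> SPECIAL
  pos 8: '[' -> SPECIAL
  pos 12: '+' -> SPECIAL
  pos 17: '^' -> SPECIAL
  pos 21: '}' -> SPECIAL
Special chars found: ['\\', '[', '+', '^', '}']
Total: 5

5


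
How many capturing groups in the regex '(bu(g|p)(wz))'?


To count capturing groups, count each '(' that starts a group.
Pattern: '(bu(g|p)(wz))'
Walking through the pattern:
  Position 0: '(' -> group #1
  Position 3: '(' -> group #2
  Position 8: '(' -> group #3
Total capturing groups: 3

3


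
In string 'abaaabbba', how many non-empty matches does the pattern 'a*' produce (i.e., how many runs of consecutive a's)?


Pattern 'a*' matches zero or more a's. We want non-empty runs of consecutive a's.
String: 'abaaabbba'
Walking through the string to find runs of a's:
  Run 1: positions 0-0 -> 'a'
  Run 2: positions 2-4 -> 'aaa'
  Run 3: positions 8-8 -> 'a'
Non-empty runs found: ['a', 'aaa', 'a']
Count: 3

3


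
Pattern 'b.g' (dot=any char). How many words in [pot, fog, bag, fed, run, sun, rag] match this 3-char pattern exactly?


Pattern 'b.g' means: starts with 'b', any single char, ends with 'g'.
Checking each word (must be exactly 3 chars):
  'pot' (len=3): no
  'fog' (len=3): no
  'bag' (len=3): MATCH
  'fed' (len=3): no
  'run' (len=3): no
  'sun' (len=3): no
  'rag' (len=3): no
Matching words: ['bag']
Total: 1

1


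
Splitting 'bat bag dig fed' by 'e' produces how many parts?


Splitting by 'e' breaks the string at each occurrence of the separator.
Text: 'bat bag dig fed'
Parts after split:
  Part 1: 'bat bag dig f'
  Part 2: 'd'
Total parts: 2

2


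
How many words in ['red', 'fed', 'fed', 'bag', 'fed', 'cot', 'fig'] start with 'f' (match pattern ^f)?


Pattern ^f anchors to start of word. Check which words begin with 'f':
  'red' -> no
  'fed' -> MATCH (starts with 'f')
  'fed' -> MATCH (starts with 'f')
  'bag' -> no
  'fed' -> MATCH (starts with 'f')
  'cot' -> no
  'fig' -> MATCH (starts with 'f')
Matching words: ['fed', 'fed', 'fed', 'fig']
Count: 4

4


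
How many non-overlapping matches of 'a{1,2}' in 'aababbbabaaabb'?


Pattern 'a{1,2}' matches between 1 and 2 consecutive a's (greedy).
String: 'aababbbabaaabb'
Finding runs of a's and applying greedy matching:
  Run at pos 0: 'aa' (length 2)
  Run at pos 3: 'a' (length 1)
  Run at pos 7: 'a' (length 1)
  Run at pos 9: 'aaa' (length 3)
Matches: ['aa', 'a', 'a', 'aa', 'a']
Count: 5

5


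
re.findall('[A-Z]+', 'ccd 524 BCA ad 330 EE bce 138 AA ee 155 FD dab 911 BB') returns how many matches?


Pattern '[A-Z]+' finds one or more uppercase letters.
Text: 'ccd 524 BCA ad 330 EE bce 138 AA ee 155 FD dab 911 BB'
Scanning for matches:
  Match 1: 'BCA'
  Match 2: 'EE'
  Match 3: 'AA'
  Match 4: 'FD'
  Match 5: 'BB'
Total matches: 5

5


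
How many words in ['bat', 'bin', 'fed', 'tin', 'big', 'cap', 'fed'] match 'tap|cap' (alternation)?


Alternation 'tap|cap' matches either 'tap' or 'cap'.
Checking each word:
  'bat' -> no
  'bin' -> no
  'fed' -> no
  'tin' -> no
  'big' -> no
  'cap' -> MATCH
  'fed' -> no
Matches: ['cap']
Count: 1

1


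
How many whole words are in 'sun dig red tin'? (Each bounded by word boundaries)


Word boundaries (\b) mark the start/end of each word.
Text: 'sun dig red tin'
Splitting by whitespace:
  Word 1: 'sun'
  Word 2: 'dig'
  Word 3: 'red'
  Word 4: 'tin'
Total whole words: 4

4


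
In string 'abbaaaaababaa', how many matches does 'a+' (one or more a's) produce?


Pattern 'a+' matches one or more consecutive a's.
String: 'abbaaaaababaa'
Scanning for runs of a:
  Match 1: 'a' (length 1)
  Match 2: 'aaaaa' (length 5)
  Match 3: 'a' (length 1)
  Match 4: 'aa' (length 2)
Total matches: 4

4


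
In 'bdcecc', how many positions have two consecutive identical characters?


Looking for consecutive identical characters in 'bdcecc':
  pos 0-1: 'b' vs 'd' -> different
  pos 1-2: 'd' vs 'c' -> different
  pos 2-3: 'c' vs 'e' -> different
  pos 3-4: 'e' vs 'c' -> different
  pos 4-5: 'c' vs 'c' -> MATCH ('cc')
Consecutive identical pairs: ['cc']
Count: 1

1


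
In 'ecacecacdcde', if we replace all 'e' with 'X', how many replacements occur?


re.sub('e', 'X', text) replaces every occurrence of 'e' with 'X'.
Text: 'ecacecacdcde'
Scanning for 'e':
  pos 0: 'e' -> replacement #1
  pos 4: 'e' -> replacement #2
  pos 11: 'e' -> replacement #3
Total replacements: 3

3


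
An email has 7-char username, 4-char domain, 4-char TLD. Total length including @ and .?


An email address has format: username@domain.tld
Username length: 7
'@' character: 1
Domain length: 4
'.' character: 1
TLD length: 4
Total = 7 + 1 + 4 + 1 + 4 = 17

17


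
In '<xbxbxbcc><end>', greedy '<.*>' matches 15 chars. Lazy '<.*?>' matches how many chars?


Greedy '<.*>' tries to match as MUCH as possible.
Lazy '<.*?>' tries to match as LITTLE as possible.

String: '<xbxbxbcc><end>'
Greedy '<.*>' starts at first '<' and extends to the LAST '>': '<xbxbxbcc><end>' (15 chars)
Lazy '<.*?>' starts at first '<' and stops at the FIRST '>': '<xbxbxbcc>' (10 chars)

10


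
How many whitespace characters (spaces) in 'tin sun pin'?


\s matches whitespace characters (spaces, tabs, etc.).
Text: 'tin sun pin'
This text has 3 words separated by spaces.
Number of spaces = number of words - 1 = 3 - 1 = 2

2


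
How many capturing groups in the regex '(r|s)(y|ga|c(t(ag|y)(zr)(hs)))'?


To count capturing groups, count each '(' that starts a group.
Pattern: '(r|s)(y|ga|c(t(ag|y)(zr)(hs)))'
Walking through the pattern:
  Position 0: '(' -> group #1
  Position 5: '(' -> group #2
  Position 12: '(' -> group #3
  Position 14: '(' -> group #4
  Position 20: '(' -> group #5
  Position 24: '(' -> group #6
Total capturing groups: 6

6


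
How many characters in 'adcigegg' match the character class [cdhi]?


Character class [cdhi] matches any of: {c, d, h, i}
Scanning string 'adcigegg' character by character:
  pos 0: 'a' -> no
  pos 1: 'd' -> MATCH
  pos 2: 'c' -> MATCH
  pos 3: 'i' -> MATCH
  pos 4: 'g' -> no
  pos 5: 'e' -> no
  pos 6: 'g' -> no
  pos 7: 'g' -> no
Total matches: 3

3


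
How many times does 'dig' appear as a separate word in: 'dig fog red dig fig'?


Scanning each word for exact match 'dig':
  Word 1: 'dig' -> MATCH
  Word 2: 'fog' -> no
  Word 3: 'red' -> no
  Word 4: 'dig' -> MATCH
  Word 5: 'fig' -> no
Total matches: 2

2


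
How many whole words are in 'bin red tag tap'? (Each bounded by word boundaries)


Word boundaries (\b) mark the start/end of each word.
Text: 'bin red tag tap'
Splitting by whitespace:
  Word 1: 'bin'
  Word 2: 'red'
  Word 3: 'tag'
  Word 4: 'tap'
Total whole words: 4

4


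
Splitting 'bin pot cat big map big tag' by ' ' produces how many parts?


Splitting by ' ' breaks the string at each occurrence of the separator.
Text: 'bin pot cat big map big tag'
Parts after split:
  Part 1: 'bin'
  Part 2: 'pot'
  Part 3: 'cat'
  Part 4: 'big'
  Part 5: 'map'
  Part 6: 'big'
  Part 7: 'tag'
Total parts: 7

7


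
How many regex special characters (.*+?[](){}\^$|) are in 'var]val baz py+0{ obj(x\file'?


Regex special characters are: . * + ? [ ] ( ) { } \ ^ $ |
Scanning 'var]val baz py+0{ obj(x\file':
  pos 3: ']' -> SPECIAL
  pos 14: '+' -> SPECIAL
  pos 16: '{' -> SPECIAL
  pos 21: '(' -> SPECIAL
  pos 23: '\' -> SPECIAL
Special chars found: [']', '+', '{', '(', '\\']
Total: 5

5


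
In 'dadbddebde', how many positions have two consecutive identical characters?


Looking for consecutive identical characters in 'dadbddebde':
  pos 0-1: 'd' vs 'a' -> different
  pos 1-2: 'a' vs 'd' -> different
  pos 2-3: 'd' vs 'b' -> different
  pos 3-4: 'b' vs 'd' -> different
  pos 4-5: 'd' vs 'd' -> MATCH ('dd')
  pos 5-6: 'd' vs 'e' -> different
  pos 6-7: 'e' vs 'b' -> different
  pos 7-8: 'b' vs 'd' -> different
  pos 8-9: 'd' vs 'e' -> different
Consecutive identical pairs: ['dd']
Count: 1

1


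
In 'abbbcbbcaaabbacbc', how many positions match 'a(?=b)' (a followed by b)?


Lookahead 'a(?=b)' matches 'a' only when followed by 'b'.
String: 'abbbcbbcaaabbacbc'
Checking each position where char is 'a':
  pos 0: 'a' -> MATCH (next='b')
  pos 8: 'a' -> no (next='a')
  pos 9: 'a' -> no (next='a')
  pos 10: 'a' -> MATCH (next='b')
  pos 13: 'a' -> no (next='c')
Matching positions: [0, 10]
Count: 2

2


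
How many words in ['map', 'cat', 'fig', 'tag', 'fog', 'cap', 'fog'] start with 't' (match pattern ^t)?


Pattern ^t anchors to start of word. Check which words begin with 't':
  'map' -> no
  'cat' -> no
  'fig' -> no
  'tag' -> MATCH (starts with 't')
  'fog' -> no
  'cap' -> no
  'fog' -> no
Matching words: ['tag']
Count: 1

1


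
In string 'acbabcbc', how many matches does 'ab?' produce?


Pattern 'ab?' matches 'a' optionally followed by 'b'.
String: 'acbabcbc'
Scanning left to right for 'a' then checking next char:
  Match 1: 'a' (a not followed by b)
  Match 2: 'ab' (a followed by b)
Total matches: 2

2


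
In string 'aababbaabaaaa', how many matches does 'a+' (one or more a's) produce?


Pattern 'a+' matches one or more consecutive a's.
String: 'aababbaabaaaa'
Scanning for runs of a:
  Match 1: 'aa' (length 2)
  Match 2: 'a' (length 1)
  Match 3: 'aa' (length 2)
  Match 4: 'aaaa' (length 4)
Total matches: 4

4


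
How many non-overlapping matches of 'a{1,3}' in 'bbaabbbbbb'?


Pattern 'a{1,3}' matches between 1 and 3 consecutive a's (greedy).
String: 'bbaabbbbbb'
Finding runs of a's and applying greedy matching:
  Run at pos 2: 'aa' (length 2)
Matches: ['aa']
Count: 1

1


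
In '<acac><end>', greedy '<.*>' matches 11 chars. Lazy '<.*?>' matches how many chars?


Greedy '<.*>' tries to match as MUCH as possible.
Lazy '<.*?>' tries to match as LITTLE as possible.

String: '<acac><end>'
Greedy '<.*>' starts at first '<' and extends to the LAST '>': '<acac><end>' (11 chars)
Lazy '<.*?>' starts at first '<' and stops at the FIRST '>': '<acac>' (6 chars)

6


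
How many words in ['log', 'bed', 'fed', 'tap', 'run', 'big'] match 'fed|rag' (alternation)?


Alternation 'fed|rag' matches either 'fed' or 'rag'.
Checking each word:
  'log' -> no
  'bed' -> no
  'fed' -> MATCH
  'tap' -> no
  'run' -> no
  'big' -> no
Matches: ['fed']
Count: 1

1


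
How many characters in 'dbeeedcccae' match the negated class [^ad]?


Negated class [^ad] matches any char NOT in {a, d}
Scanning 'dbeeedcccae':
  pos 0: 'd' -> no (excluded)
  pos 1: 'b' -> MATCH
  pos 2: 'e' -> MATCH
  pos 3: 'e' -> MATCH
  pos 4: 'e' -> MATCH
  pos 5: 'd' -> no (excluded)
  pos 6: 'c' -> MATCH
  pos 7: 'c' -> MATCH
  pos 8: 'c' -> MATCH
  pos 9: 'a' -> no (excluded)
  pos 10: 'e' -> MATCH
Total matches: 8

8


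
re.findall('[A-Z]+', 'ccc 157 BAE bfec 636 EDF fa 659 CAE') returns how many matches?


Pattern '[A-Z]+' finds one or more uppercase letters.
Text: 'ccc 157 BAE bfec 636 EDF fa 659 CAE'
Scanning for matches:
  Match 1: 'BAE'
  Match 2: 'EDF'
  Match 3: 'CAE'
Total matches: 3

3


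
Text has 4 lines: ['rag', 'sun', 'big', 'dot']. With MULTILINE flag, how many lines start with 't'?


With MULTILINE flag, ^ matches the start of each line.
Lines: ['rag', 'sun', 'big', 'dot']
Checking which lines start with 't':
  Line 1: 'rag' -> no
  Line 2: 'sun' -> no
  Line 3: 'big' -> no
  Line 4: 'dot' -> no
Matching lines: []
Count: 0

0


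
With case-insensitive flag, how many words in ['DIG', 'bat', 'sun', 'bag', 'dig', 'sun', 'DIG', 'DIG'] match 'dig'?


Case-insensitive matching: compare each word's lowercase form to 'dig'.
  'DIG' -> lower='dig' -> MATCH
  'bat' -> lower='bat' -> no
  'sun' -> lower='sun' -> no
  'bag' -> lower='bag' -> no
  'dig' -> lower='dig' -> MATCH
  'sun' -> lower='sun' -> no
  'DIG' -> lower='dig' -> MATCH
  'DIG' -> lower='dig' -> MATCH
Matches: ['DIG', 'dig', 'DIG', 'DIG']
Count: 4

4


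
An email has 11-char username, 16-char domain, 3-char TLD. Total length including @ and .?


An email address has format: username@domain.tld
Username length: 11
'@' character: 1
Domain length: 16
'.' character: 1
TLD length: 3
Total = 11 + 1 + 16 + 1 + 3 = 32

32


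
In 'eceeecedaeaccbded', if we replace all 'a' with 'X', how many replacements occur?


re.sub('a', 'X', text) replaces every occurrence of 'a' with 'X'.
Text: 'eceeecedaeaccbded'
Scanning for 'a':
  pos 8: 'a' -> replacement #1
  pos 10: 'a' -> replacement #2
Total replacements: 2

2


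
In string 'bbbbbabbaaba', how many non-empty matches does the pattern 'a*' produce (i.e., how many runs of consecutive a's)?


Pattern 'a*' matches zero or more a's. We want non-empty runs of consecutive a's.
String: 'bbbbbabbaaba'
Walking through the string to find runs of a's:
  Run 1: positions 5-5 -> 'a'
  Run 2: positions 8-9 -> 'aa'
  Run 3: positions 11-11 -> 'a'
Non-empty runs found: ['a', 'aa', 'a']
Count: 3

3


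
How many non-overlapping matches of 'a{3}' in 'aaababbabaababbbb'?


Pattern 'a{3}' matches exactly 3 consecutive a's (greedy, non-overlapping).
String: 'aaababbabaababbbb'
Scanning for runs of a's:
  Run at pos 0: 'aaa' (length 3) -> 1 match(es)
  Run at pos 4: 'a' (length 1) -> 0 match(es)
  Run at pos 7: 'a' (length 1) -> 0 match(es)
  Run at pos 9: 'aa' (length 2) -> 0 match(es)
  Run at pos 12: 'a' (length 1) -> 0 match(es)
Matches found: ['aaa']
Total: 1

1


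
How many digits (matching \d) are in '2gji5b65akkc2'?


\d matches any digit 0-9.
Scanning '2gji5b65akkc2':
  pos 0: '2' -> DIGIT
  pos 4: '5' -> DIGIT
  pos 6: '6' -> DIGIT
  pos 7: '5' -> DIGIT
  pos 12: '2' -> DIGIT
Digits found: ['2', '5', '6', '5', '2']
Total: 5

5


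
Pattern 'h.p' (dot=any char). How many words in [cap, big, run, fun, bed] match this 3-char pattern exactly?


Pattern 'h.p' means: starts with 'h', any single char, ends with 'p'.
Checking each word (must be exactly 3 chars):
  'cap' (len=3): no
  'big' (len=3): no
  'run' (len=3): no
  'fun' (len=3): no
  'bed' (len=3): no
Matching words: []
Total: 0

0


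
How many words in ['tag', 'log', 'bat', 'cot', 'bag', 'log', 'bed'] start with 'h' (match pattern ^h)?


Pattern ^h anchors to start of word. Check which words begin with 'h':
  'tag' -> no
  'log' -> no
  'bat' -> no
  'cot' -> no
  'bag' -> no
  'log' -> no
  'bed' -> no
Matching words: []
Count: 0

0


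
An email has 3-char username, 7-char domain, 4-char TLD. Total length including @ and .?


An email address has format: username@domain.tld
Username length: 3
'@' character: 1
Domain length: 7
'.' character: 1
TLD length: 4
Total = 3 + 1 + 7 + 1 + 4 = 16

16


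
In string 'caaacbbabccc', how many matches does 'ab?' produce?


Pattern 'ab?' matches 'a' optionally followed by 'b'.
String: 'caaacbbabccc'
Scanning left to right for 'a' then checking next char:
  Match 1: 'a' (a not followed by b)
  Match 2: 'a' (a not followed by b)
  Match 3: 'a' (a not followed by b)
  Match 4: 'ab' (a followed by b)
Total matches: 4

4


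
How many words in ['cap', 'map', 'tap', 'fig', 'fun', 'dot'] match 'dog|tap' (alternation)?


Alternation 'dog|tap' matches either 'dog' or 'tap'.
Checking each word:
  'cap' -> no
  'map' -> no
  'tap' -> MATCH
  'fig' -> no
  'fun' -> no
  'dot' -> no
Matches: ['tap']
Count: 1

1


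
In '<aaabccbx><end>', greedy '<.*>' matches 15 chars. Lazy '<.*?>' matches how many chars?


Greedy '<.*>' tries to match as MUCH as possible.
Lazy '<.*?>' tries to match as LITTLE as possible.

String: '<aaabccbx><end>'
Greedy '<.*>' starts at first '<' and extends to the LAST '>': '<aaabccbx><end>' (15 chars)
Lazy '<.*?>' starts at first '<' and stops at the FIRST '>': '<aaabccbx>' (10 chars)

10


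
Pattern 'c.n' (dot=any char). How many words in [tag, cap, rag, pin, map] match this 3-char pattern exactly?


Pattern 'c.n' means: starts with 'c', any single char, ends with 'n'.
Checking each word (must be exactly 3 chars):
  'tag' (len=3): no
  'cap' (len=3): no
  'rag' (len=3): no
  'pin' (len=3): no
  'map' (len=3): no
Matching words: []
Total: 0

0


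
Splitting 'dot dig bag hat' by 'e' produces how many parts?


Splitting by 'e' breaks the string at each occurrence of the separator.
Text: 'dot dig bag hat'
Parts after split:
  Part 1: 'dot dig bag hat'
Total parts: 1

1


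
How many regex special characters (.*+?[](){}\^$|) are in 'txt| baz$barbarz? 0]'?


Regex special characters are: . * + ? [ ] ( ) { } \ ^ $ |
Scanning 'txt| baz$barbarz? 0]':
  pos 3: '|' -> SPECIAL
  pos 8: '$' -> SPECIAL
  pos 16: '?' -> SPECIAL
  pos 19: ']' -> SPECIAL
Special chars found: ['|', '$', '?', ']']
Total: 4

4


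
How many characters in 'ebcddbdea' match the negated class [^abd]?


Negated class [^abd] matches any char NOT in {a, b, d}
Scanning 'ebcddbdea':
  pos 0: 'e' -> MATCH
  pos 1: 'b' -> no (excluded)
  pos 2: 'c' -> MATCH
  pos 3: 'd' -> no (excluded)
  pos 4: 'd' -> no (excluded)
  pos 5: 'b' -> no (excluded)
  pos 6: 'd' -> no (excluded)
  pos 7: 'e' -> MATCH
  pos 8: 'a' -> no (excluded)
Total matches: 3

3


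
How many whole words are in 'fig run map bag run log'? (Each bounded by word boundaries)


Word boundaries (\b) mark the start/end of each word.
Text: 'fig run map bag run log'
Splitting by whitespace:
  Word 1: 'fig'
  Word 2: 'run'
  Word 3: 'map'
  Word 4: 'bag'
  Word 5: 'run'
  Word 6: 'log'
Total whole words: 6

6


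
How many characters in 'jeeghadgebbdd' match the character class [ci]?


Character class [ci] matches any of: {c, i}
Scanning string 'jeeghadgebbdd' character by character:
  pos 0: 'j' -> no
  pos 1: 'e' -> no
  pos 2: 'e' -> no
  pos 3: 'g' -> no
  pos 4: 'h' -> no
  pos 5: 'a' -> no
  pos 6: 'd' -> no
  pos 7: 'g' -> no
  pos 8: 'e' -> no
  pos 9: 'b' -> no
  pos 10: 'b' -> no
  pos 11: 'd' -> no
  pos 12: 'd' -> no
Total matches: 0

0


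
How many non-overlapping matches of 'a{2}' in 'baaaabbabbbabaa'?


Pattern 'a{2}' matches exactly 2 consecutive a's (greedy, non-overlapping).
String: 'baaaabbabbbabaa'
Scanning for runs of a's:
  Run at pos 1: 'aaaa' (length 4) -> 2 match(es)
  Run at pos 7: 'a' (length 1) -> 0 match(es)
  Run at pos 11: 'a' (length 1) -> 0 match(es)
  Run at pos 13: 'aa' (length 2) -> 1 match(es)
Matches found: ['aa', 'aa', 'aa']
Total: 3

3


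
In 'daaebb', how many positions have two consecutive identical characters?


Looking for consecutive identical characters in 'daaebb':
  pos 0-1: 'd' vs 'a' -> different
  pos 1-2: 'a' vs 'a' -> MATCH ('aa')
  pos 2-3: 'a' vs 'e' -> different
  pos 3-4: 'e' vs 'b' -> different
  pos 4-5: 'b' vs 'b' -> MATCH ('bb')
Consecutive identical pairs: ['aa', 'bb']
Count: 2

2


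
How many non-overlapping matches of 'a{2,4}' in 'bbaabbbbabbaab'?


Pattern 'a{2,4}' matches between 2 and 4 consecutive a's (greedy).
String: 'bbaabbbbabbaab'
Finding runs of a's and applying greedy matching:
  Run at pos 2: 'aa' (length 2)
  Run at pos 8: 'a' (length 1)
  Run at pos 11: 'aa' (length 2)
Matches: ['aa', 'aa']
Count: 2

2


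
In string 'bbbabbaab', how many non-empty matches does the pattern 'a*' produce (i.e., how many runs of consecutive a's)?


Pattern 'a*' matches zero or more a's. We want non-empty runs of consecutive a's.
String: 'bbbabbaab'
Walking through the string to find runs of a's:
  Run 1: positions 3-3 -> 'a'
  Run 2: positions 6-7 -> 'aa'
Non-empty runs found: ['a', 'aa']
Count: 2

2


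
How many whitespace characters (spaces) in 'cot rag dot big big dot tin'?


\s matches whitespace characters (spaces, tabs, etc.).
Text: 'cot rag dot big big dot tin'
This text has 7 words separated by spaces.
Number of spaces = number of words - 1 = 7 - 1 = 6

6


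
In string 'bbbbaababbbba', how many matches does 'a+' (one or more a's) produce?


Pattern 'a+' matches one or more consecutive a's.
String: 'bbbbaababbbba'
Scanning for runs of a:
  Match 1: 'aa' (length 2)
  Match 2: 'a' (length 1)
  Match 3: 'a' (length 1)
Total matches: 3

3


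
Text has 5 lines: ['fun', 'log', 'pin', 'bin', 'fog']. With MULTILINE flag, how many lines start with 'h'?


With MULTILINE flag, ^ matches the start of each line.
Lines: ['fun', 'log', 'pin', 'bin', 'fog']
Checking which lines start with 'h':
  Line 1: 'fun' -> no
  Line 2: 'log' -> no
  Line 3: 'pin' -> no
  Line 4: 'bin' -> no
  Line 5: 'fog' -> no
Matching lines: []
Count: 0

0


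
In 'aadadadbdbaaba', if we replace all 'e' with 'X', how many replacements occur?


re.sub('e', 'X', text) replaces every occurrence of 'e' with 'X'.
Text: 'aadadadbdbaaba'
Scanning for 'e':
Total replacements: 0

0


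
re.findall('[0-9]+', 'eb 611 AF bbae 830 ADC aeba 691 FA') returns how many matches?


Pattern '[0-9]+' finds one or more digits.
Text: 'eb 611 AF bbae 830 ADC aeba 691 FA'
Scanning for matches:
  Match 1: '611'
  Match 2: '830'
  Match 3: '691'
Total matches: 3

3


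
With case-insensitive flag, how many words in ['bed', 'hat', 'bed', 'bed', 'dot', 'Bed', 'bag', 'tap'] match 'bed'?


Case-insensitive matching: compare each word's lowercase form to 'bed'.
  'bed' -> lower='bed' -> MATCH
  'hat' -> lower='hat' -> no
  'bed' -> lower='bed' -> MATCH
  'bed' -> lower='bed' -> MATCH
  'dot' -> lower='dot' -> no
  'Bed' -> lower='bed' -> MATCH
  'bag' -> lower='bag' -> no
  'tap' -> lower='tap' -> no
Matches: ['bed', 'bed', 'bed', 'Bed']
Count: 4

4


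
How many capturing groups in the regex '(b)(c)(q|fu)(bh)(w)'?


To count capturing groups, count each '(' that starts a group.
Pattern: '(b)(c)(q|fu)(bh)(w)'
Walking through the pattern:
  Position 0: '(' -> group #1
  Position 3: '(' -> group #2
  Position 6: '(' -> group #3
  Position 12: '(' -> group #4
  Position 16: '(' -> group #5
Total capturing groups: 5

5


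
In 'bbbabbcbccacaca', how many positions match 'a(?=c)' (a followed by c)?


Lookahead 'a(?=c)' matches 'a' only when followed by 'c'.
String: 'bbbabbcbccacaca'
Checking each position where char is 'a':
  pos 3: 'a' -> no (next='b')
  pos 10: 'a' -> MATCH (next='c')
  pos 12: 'a' -> MATCH (next='c')
Matching positions: [10, 12]
Count: 2

2


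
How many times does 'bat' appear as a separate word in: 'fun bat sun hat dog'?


Scanning each word for exact match 'bat':
  Word 1: 'fun' -> no
  Word 2: 'bat' -> MATCH
  Word 3: 'sun' -> no
  Word 4: 'hat' -> no
  Word 5: 'dog' -> no
Total matches: 1

1


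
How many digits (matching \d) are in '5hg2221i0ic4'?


\d matches any digit 0-9.
Scanning '5hg2221i0ic4':
  pos 0: '5' -> DIGIT
  pos 3: '2' -> DIGIT
  pos 4: '2' -> DIGIT
  pos 5: '2' -> DIGIT
  pos 6: '1' -> DIGIT
  pos 8: '0' -> DIGIT
  pos 11: '4' -> DIGIT
Digits found: ['5', '2', '2', '2', '1', '0', '4']
Total: 7

7


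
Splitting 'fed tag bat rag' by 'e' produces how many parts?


Splitting by 'e' breaks the string at each occurrence of the separator.
Text: 'fed tag bat rag'
Parts after split:
  Part 1: 'f'
  Part 2: 'd tag bat rag'
Total parts: 2

2


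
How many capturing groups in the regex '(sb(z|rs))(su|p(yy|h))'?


To count capturing groups, count each '(' that starts a group.
Pattern: '(sb(z|rs))(su|p(yy|h))'
Walking through the pattern:
  Position 0: '(' -> group #1
  Position 3: '(' -> group #2
  Position 10: '(' -> group #3
  Position 15: '(' -> group #4
Total capturing groups: 4

4


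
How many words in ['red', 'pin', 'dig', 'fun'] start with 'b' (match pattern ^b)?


Pattern ^b anchors to start of word. Check which words begin with 'b':
  'red' -> no
  'pin' -> no
  'dig' -> no
  'fun' -> no
Matching words: []
Count: 0

0


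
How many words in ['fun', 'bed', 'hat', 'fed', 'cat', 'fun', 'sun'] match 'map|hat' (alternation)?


Alternation 'map|hat' matches either 'map' or 'hat'.
Checking each word:
  'fun' -> no
  'bed' -> no
  'hat' -> MATCH
  'fed' -> no
  'cat' -> no
  'fun' -> no
  'sun' -> no
Matches: ['hat']
Count: 1

1


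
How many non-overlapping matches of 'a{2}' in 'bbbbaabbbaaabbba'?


Pattern 'a{2}' matches exactly 2 consecutive a's (greedy, non-overlapping).
String: 'bbbbaabbbaaabbba'
Scanning for runs of a's:
  Run at pos 4: 'aa' (length 2) -> 1 match(es)
  Run at pos 9: 'aaa' (length 3) -> 1 match(es)
  Run at pos 15: 'a' (length 1) -> 0 match(es)
Matches found: ['aa', 'aa']
Total: 2

2


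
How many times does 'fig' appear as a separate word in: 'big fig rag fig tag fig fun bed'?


Scanning each word for exact match 'fig':
  Word 1: 'big' -> no
  Word 2: 'fig' -> MATCH
  Word 3: 'rag' -> no
  Word 4: 'fig' -> MATCH
  Word 5: 'tag' -> no
  Word 6: 'fig' -> MATCH
  Word 7: 'fun' -> no
  Word 8: 'bed' -> no
Total matches: 3

3


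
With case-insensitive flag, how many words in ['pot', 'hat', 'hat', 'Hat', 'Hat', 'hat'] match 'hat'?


Case-insensitive matching: compare each word's lowercase form to 'hat'.
  'pot' -> lower='pot' -> no
  'hat' -> lower='hat' -> MATCH
  'hat' -> lower='hat' -> MATCH
  'Hat' -> lower='hat' -> MATCH
  'Hat' -> lower='hat' -> MATCH
  'hat' -> lower='hat' -> MATCH
Matches: ['hat', 'hat', 'Hat', 'Hat', 'hat']
Count: 5

5


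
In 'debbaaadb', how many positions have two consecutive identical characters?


Looking for consecutive identical characters in 'debbaaadb':
  pos 0-1: 'd' vs 'e' -> different
  pos 1-2: 'e' vs 'b' -> different
  pos 2-3: 'b' vs 'b' -> MATCH ('bb')
  pos 3-4: 'b' vs 'a' -> different
  pos 4-5: 'a' vs 'a' -> MATCH ('aa')
  pos 5-6: 'a' vs 'a' -> MATCH ('aa')
  pos 6-7: 'a' vs 'd' -> different
  pos 7-8: 'd' vs 'b' -> different
Consecutive identical pairs: ['bb', 'aa', 'aa']
Count: 3

3
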